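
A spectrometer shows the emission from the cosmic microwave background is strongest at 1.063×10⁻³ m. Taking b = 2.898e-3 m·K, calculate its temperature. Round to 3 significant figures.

T ≈ 2.73 K

Wien's law gives T = b/λ_max = (2.898×10⁻³ m·K)/(1.063×10⁻³ m) = 2.73 K.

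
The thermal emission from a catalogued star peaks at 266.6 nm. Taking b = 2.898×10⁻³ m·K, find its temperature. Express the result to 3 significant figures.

T ≈ 1.09×10⁴ K

Wien's law gives T = b/λ_max = (2.898×10⁻³ m·K)/(2.666×10⁻⁷ m) = 1.09×10⁴ K.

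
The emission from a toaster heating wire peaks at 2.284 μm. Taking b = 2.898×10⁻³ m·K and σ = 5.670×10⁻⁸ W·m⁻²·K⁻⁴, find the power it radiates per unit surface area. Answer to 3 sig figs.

I ≈ 1.47×10⁵ W/m²

Wien's law: T = b/λ_max = 2.898×10⁻³/2.284×10⁻⁶ = 1268.83 K.
Then I = σT⁴ = 5.670×10⁻⁸×(1268.83)⁴ = 1.47×10⁵ W/m².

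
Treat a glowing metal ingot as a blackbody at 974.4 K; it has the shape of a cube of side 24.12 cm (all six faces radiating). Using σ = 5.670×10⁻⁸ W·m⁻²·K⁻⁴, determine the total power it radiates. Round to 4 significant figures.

P ≈ 1.784×10⁴ W

Area A = 6s² = 6×(0.2412 m)² = 0.349065 m².
P = σAT⁴ = 5.670×10⁻⁸ × 0.349065 × (974.4)⁴ = 1.784×10⁴ W.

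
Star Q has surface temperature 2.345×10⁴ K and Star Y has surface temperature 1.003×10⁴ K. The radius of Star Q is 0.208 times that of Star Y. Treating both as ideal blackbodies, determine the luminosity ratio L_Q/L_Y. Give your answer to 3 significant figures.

L_Q/L_Y ≈ 1.29

L ∝ R²T⁴, so L_Q/L_Y = (R_Q/R_Y)²(T_Q/T_Y)⁴ = (0.208)² × (2.345×10⁴/1.003×10⁴)⁴ = 0.043264 × 29.8791 = 1.29.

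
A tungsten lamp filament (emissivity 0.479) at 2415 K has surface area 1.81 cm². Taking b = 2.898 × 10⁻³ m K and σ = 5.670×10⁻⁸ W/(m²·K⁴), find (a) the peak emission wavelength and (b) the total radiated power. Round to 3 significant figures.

λ_max ≈ 1.20 μm; P ≈ 167 W

(a) λ_max = b/T = 2.898×10⁻³/2415 = 1.200×10⁻⁶ m = 1.20 μm.
Area A = 1.81 cm² = 1.81×10⁻⁴ m².
(b) P = εσAT⁴ = 0.479×5.670×10⁻⁸×1.81×10⁻⁴×(2415)⁴ = 167 W.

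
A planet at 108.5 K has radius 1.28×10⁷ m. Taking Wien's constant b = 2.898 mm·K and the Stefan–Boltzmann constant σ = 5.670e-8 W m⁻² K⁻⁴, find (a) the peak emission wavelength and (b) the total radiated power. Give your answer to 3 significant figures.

(a) λ_max = b/T = 2.898×10⁻³/108.5 = 2.671×10⁻⁵ m = 26.7 μm.
Surface area A = 4πR² = 4π(1.28×10⁷ m)² = 2.05887×10¹⁵ m².
(b) P = σAT⁴ = 5.670×10⁻⁸×2.05887×10¹⁵×(108.5)⁴ = 1.62×10¹⁶ W.

λ_max ≈ 26.7 μm; P ≈ 1.62×10¹⁶ W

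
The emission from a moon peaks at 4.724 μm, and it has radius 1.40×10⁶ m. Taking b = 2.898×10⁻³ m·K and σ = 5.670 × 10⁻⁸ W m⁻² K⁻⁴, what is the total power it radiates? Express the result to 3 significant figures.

Wien's law: T = b/λ_max = 2.898×10⁻³/4.724×10⁻⁶ = 613.463 K.
Surface area A = 4πR² = 4π(1.40×10⁶ m)² = 2.46301×10¹³ m².
Then P = σAT⁴ = 5.670×10⁻⁸×2.46301×10¹³×(613.463)⁴ = 1.98×10¹⁷ W.

P ≈ 1.98×10¹⁷ W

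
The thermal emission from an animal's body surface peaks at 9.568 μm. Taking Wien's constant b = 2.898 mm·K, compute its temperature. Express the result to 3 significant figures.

T ≈ 303 K

Wien's law gives T = b/λ_max = (2.898×10⁻³ m·K)/(9.568×10⁻⁶ m) = 303 K.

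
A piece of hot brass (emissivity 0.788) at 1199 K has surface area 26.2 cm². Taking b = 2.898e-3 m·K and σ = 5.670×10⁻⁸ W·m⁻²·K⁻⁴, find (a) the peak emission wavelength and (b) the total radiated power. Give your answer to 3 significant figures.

(a) λ_max = b/T = 2.898×10⁻³/1199 = 2.417×10⁻⁶ m = 2.42×10³ nm.
Area A = 26.2 cm² = 2.62×10⁻³ m².
(b) P = εσAT⁴ = 0.788×5.670×10⁻⁸×2.62×10⁻³×(1199)⁴ = 242 W.

λ_max ≈ 2.42×10³ nm; P ≈ 242 W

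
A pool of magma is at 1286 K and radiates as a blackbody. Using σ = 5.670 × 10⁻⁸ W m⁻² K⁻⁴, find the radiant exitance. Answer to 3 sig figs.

I ≈ 1.55×10⁵ W/m²

Stefan–Boltzmann: I = σT⁴ = 5.670×10⁻⁸ × (1286)⁴ = 1.55×10⁵ W/m².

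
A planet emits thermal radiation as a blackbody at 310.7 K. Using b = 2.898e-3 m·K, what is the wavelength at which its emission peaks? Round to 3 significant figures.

λ_max ≈ 9.33 μm

Wien's displacement law: λ_max = b/T = (2.898×10⁻³ m·K)/(310.7 K) = 9.327×10⁻⁶ m.
That is 9.33 μm, in the infrared range.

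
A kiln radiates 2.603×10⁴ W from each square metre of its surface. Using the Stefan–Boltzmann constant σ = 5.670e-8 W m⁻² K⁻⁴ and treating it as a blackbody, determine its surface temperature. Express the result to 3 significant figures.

T ≈ 823 K

I = σT⁴, so T = (I/σ)^(1/4) = (2.603×10⁴/(5.670×10⁻⁸))^(1/4) = 823 K.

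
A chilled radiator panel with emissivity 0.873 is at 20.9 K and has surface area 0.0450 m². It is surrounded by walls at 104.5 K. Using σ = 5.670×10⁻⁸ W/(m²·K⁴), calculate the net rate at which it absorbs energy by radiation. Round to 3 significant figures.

Area A = 0.0450 m².
Net radiated power P_net = εσA(T⁴ − T₀⁴) = 0.873×5.670×10⁻⁸×0.0450×(20.9⁴ − 104.5⁴).
T⁴ − T₀⁴ = 1.90803×10⁵ − 1.19252×10⁸ = -1.19061×10⁸ K⁴, so P_net = -0.265 W — negative, meaning a net gain of 0.265 W.

Net gain ≈ 0.265 W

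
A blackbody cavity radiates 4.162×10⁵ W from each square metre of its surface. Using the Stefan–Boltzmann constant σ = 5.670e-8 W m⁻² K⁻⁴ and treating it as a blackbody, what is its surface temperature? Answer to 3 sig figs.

T ≈ 1.65×10³ K

I = σT⁴, so T = (I/σ)^(1/4) = (4.162×10⁵/(5.670×10⁻⁸))^(1/4) = 1.65×10³ K.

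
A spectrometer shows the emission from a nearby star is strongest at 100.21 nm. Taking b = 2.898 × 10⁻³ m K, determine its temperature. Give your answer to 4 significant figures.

T ≈ 2.892×10⁴ K

Wien's law gives T = b/λ_max = (2.898×10⁻³ m·K)/(1.0021×10⁻⁷ m) = 2.892×10⁴ K.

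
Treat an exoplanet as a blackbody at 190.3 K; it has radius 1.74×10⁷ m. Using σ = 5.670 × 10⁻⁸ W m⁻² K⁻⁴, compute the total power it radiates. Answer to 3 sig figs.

Surface area A = 4πR² = 4π(1.74×10⁷ m)² = 3.80459×10¹⁵ m².
P = σAT⁴ = 5.670×10⁻⁸ × 3.80459×10¹⁵ × (190.3)⁴ = 2.83×10¹⁷ W.

P ≈ 2.83×10¹⁷ W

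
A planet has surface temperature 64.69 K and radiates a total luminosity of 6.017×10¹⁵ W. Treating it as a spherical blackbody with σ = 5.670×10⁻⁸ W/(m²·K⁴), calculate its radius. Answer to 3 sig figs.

L = 4πR²σT⁴ ⇒ R = √(L/(4πσT⁴)).
σT⁴ = 0.992960 W/m², so R = √(6.017×10¹⁵/(4π×0.992960)) = 2.20×10⁷ m.

R ≈ 2.20×10⁷ m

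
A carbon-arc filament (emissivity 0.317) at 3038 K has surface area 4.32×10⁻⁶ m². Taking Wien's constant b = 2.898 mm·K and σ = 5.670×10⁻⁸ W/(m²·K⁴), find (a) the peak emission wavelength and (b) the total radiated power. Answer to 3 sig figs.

(a) λ_max = b/T = 2.898×10⁻³/3038 = 9.539×10⁻⁷ m = 0.954 μm.
Area A = 4.32×10⁻⁶ m².
(b) P = εσAT⁴ = 0.317×5.670×10⁻⁸×4.32×10⁻⁶×(3038)⁴ = 6.61 W.

λ_max ≈ 0.954 μm; P ≈ 6.61 W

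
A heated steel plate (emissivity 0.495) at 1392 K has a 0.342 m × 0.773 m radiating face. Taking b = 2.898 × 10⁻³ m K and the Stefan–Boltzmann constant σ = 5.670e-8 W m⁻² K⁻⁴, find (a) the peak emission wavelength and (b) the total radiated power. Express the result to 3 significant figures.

(a) λ_max = b/T = 2.898×10⁻³/1392 = 2.082×10⁻⁶ m = 2.08×10³ nm.
Area A = 0.342 × 0.773 = 0.264366 m².
(b) P = εσAT⁴ = 0.495×5.670×10⁻⁸×0.264366×(1392)⁴ = 2.79×10⁴ W.

λ_max ≈ 2.08×10³ nm; P ≈ 2.79×10⁴ W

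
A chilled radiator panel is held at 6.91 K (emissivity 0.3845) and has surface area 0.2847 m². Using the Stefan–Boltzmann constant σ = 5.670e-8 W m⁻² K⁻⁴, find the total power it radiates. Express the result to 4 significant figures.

P ≈ 1.415×10⁻⁵ W

Area A = 0.2847 m².
P = εσAT⁴ = 0.3845 × 5.670×10⁻⁸ × 0.2847 × (6.91)⁴ = 1.415×10⁻⁵ W.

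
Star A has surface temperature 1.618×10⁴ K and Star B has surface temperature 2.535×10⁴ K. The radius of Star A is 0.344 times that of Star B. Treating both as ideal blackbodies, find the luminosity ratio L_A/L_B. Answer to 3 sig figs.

L ∝ R²T⁴, so L_A/L_B = (R_A/R_B)²(T_A/T_B)⁴ = (0.344)² × (1.618×10⁴/2.535×10⁴)⁴ = 0.118336 × 0.165960 = 0.0196.

L_A/L_B ≈ 0.0196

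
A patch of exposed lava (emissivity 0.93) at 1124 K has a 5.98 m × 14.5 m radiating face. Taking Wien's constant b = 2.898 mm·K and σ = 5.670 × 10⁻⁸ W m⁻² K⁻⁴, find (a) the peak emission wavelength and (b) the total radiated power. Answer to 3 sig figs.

λ_max ≈ 2.58 μm; P ≈ 7.30×10⁶ W

(a) λ_max = b/T = 2.898×10⁻³/1124 = 2.578×10⁻⁶ m = 2.58 μm.
Area A = 5.98 × 14.5 = 86.71 m².
(b) P = εσAT⁴ = 0.93×5.670×10⁻⁸×86.71×(1124)⁴ = 7.30×10⁶ W.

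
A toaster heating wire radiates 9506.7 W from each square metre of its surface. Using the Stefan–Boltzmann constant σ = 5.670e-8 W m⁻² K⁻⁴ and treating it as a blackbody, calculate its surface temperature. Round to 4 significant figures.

T ≈ 639.9 K

I = σT⁴, so T = (I/σ)^(1/4) = (9506.7/(5.670×10⁻⁸))^(1/4) = 639.9 K.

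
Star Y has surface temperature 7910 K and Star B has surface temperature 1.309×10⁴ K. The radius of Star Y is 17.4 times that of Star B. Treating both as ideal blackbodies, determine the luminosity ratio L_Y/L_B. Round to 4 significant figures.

L_Y/L_B ≈ 40.37

L ∝ R²T⁴, so L_Y/L_B = (R_Y/R_B)²(T_Y/T_B)⁴ = (17.4)² × (7910/1.309×10⁴)⁴ = 302.76 × 0.133336 = 40.37.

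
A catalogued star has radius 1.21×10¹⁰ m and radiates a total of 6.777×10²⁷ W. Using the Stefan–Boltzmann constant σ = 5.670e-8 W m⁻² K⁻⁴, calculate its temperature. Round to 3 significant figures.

Surface area A = 4πR² = 4π(1.21×10¹⁰ m)² = 1.83984×10²¹ m².
P = σAT⁴ ⇒ T = (P/(σA))^(1/4) = (6.777×10²⁷/(5.670×10⁻⁸×1.83984×10²¹))^(1/4) = 2.84×10³ K.

T ≈ 2.84×10³ K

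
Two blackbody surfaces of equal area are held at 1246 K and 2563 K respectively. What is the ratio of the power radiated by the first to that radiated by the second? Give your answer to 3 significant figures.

P₁/P₂ ≈ 0.0559

With equal areas, P₁/P₂ = (T₁/T₂)⁴ = (1246/2563)⁴ = 0.0559.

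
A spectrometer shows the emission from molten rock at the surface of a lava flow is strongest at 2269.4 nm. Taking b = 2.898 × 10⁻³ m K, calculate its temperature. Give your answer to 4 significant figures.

Wien's law gives T = b/λ_max = (2.898×10⁻³ m·K)/(2.2694×10⁻⁶ m) = 1277 K.

T ≈ 1277 K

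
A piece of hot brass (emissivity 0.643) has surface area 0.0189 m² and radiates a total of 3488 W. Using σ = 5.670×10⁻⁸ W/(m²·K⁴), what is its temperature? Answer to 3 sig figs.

Area A = 0.0189 m².
P = εσAT⁴ ⇒ T = (P/(εσA))^(1/4) = (3488/(0.643×5.670×10⁻⁸×0.0189))^(1/4) = 1.50×10³ K.

T ≈ 1.50×10³ K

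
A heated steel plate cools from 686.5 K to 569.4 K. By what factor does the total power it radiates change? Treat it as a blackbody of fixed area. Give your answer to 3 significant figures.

P ∝ T⁴, so P₂/P₁ = (T₂/T₁)⁴ = (569.4/686.5)⁴ = (0.829425)⁴ = 0.473.

P₂/P₁ ≈ 0.473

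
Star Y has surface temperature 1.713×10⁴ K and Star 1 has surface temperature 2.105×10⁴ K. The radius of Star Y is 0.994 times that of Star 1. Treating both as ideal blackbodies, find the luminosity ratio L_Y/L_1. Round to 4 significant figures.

L_Y/L_1 ≈ 0.4333

L ∝ R²T⁴, so L_Y/L_1 = (R_Y/R_1)²(T_Y/T_1)⁴ = (0.994)² × (1.713×10⁴/2.105×10⁴)⁴ = 0.988036 × 0.438552 = 0.4333.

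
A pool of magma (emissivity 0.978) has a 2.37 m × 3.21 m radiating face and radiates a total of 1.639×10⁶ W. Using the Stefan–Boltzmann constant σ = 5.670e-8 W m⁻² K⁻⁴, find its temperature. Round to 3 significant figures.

T ≈ 1.40×10³ K

Area A = 2.37 × 3.21 = 7.6077 m².
P = εσAT⁴ ⇒ T = (P/(εσA))^(1/4) = (1.639×10⁶/(0.978×5.670×10⁻⁸×7.6077))^(1/4) = 1.40×10³ K.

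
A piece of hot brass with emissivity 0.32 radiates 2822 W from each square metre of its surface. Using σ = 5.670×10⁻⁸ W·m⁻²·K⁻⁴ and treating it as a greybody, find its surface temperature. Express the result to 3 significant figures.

T ≈ 628 K

I = εσT⁴, so T = (I/εσ)^(1/4) = (2822/(0.32×5.670×10⁻⁸))^(1/4) = 628 K.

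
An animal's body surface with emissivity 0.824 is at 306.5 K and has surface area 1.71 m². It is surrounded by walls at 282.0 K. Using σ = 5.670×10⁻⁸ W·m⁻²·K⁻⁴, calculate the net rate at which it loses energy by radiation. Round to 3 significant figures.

Area A = 1.71 m².
Net radiated power P_net = εσA(T⁴ − T₀⁴) = 0.824×5.670×10⁻⁸×1.71×(306.5⁴ − 282.0⁴).
T⁴ − T₀⁴ = 8.82515×10⁹ − 6.32407×10⁹ = 2.50108×10⁹ K⁴, so P_net = 200 W.

Net loss ≈ 200 W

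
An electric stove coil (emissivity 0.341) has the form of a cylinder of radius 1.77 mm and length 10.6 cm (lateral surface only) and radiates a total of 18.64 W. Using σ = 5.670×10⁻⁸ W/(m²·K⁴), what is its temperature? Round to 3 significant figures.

Lateral area A = 2πrL = 2π×1.77×10⁻³×0.106 = 1.17885×10⁻³ m².
P = εσAT⁴ ⇒ T = (P/(εσA))^(1/4) = (18.64/(0.341×5.670×10⁻⁸×1.17885×10⁻³))^(1/4) = 951 K.

T ≈ 951 K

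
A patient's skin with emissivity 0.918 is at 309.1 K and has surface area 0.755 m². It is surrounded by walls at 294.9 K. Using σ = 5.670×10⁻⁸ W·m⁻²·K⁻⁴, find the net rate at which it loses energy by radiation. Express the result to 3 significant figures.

Area A = 0.755 m².
Net radiated power P_net = εσA(T⁴ − T₀⁴) = 0.918×5.670×10⁻⁸×0.755×(309.1⁴ − 294.9⁴).
T⁴ − T₀⁴ = 9.12843×10⁹ − 7.56309×10⁹ = 1.56534×10⁹ K⁴, so P_net = 61.5 W.

Net loss ≈ 61.5 W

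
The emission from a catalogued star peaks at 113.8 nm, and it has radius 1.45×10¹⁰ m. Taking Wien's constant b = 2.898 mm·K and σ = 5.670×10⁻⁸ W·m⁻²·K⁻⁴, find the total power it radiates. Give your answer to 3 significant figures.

P ≈ 6.30×10³¹ W

Wien's law: T = b/λ_max = 2.898×10⁻³/1.138×10⁻⁷ = 25465.7 K.
Surface area A = 4πR² = 4π(1.45×10¹⁰ m)² = 2.64208×10²¹ m².
Then P = σAT⁴ = 5.670×10⁻⁸×2.64208×10²¹×(25465.7)⁴ = 6.30×10³¹ W.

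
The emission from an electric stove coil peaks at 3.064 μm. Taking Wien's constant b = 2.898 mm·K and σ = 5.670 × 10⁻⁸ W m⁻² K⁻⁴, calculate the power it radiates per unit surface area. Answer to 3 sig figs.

I ≈ 4.54×10⁴ W/m²

Wien's law: T = b/λ_max = 2.898×10⁻³/3.064×10⁻⁶ = 945.822 K.
Then I = σT⁴ = 5.670×10⁻⁸×(945.822)⁴ = 4.54×10⁴ W/m².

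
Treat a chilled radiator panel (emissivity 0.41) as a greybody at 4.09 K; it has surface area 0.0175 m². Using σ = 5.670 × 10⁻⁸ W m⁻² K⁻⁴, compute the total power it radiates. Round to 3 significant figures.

P ≈ 1.14×10⁻⁷ W

Area A = 0.0175 m².
P = εσAT⁴ = 0.41 × 5.670×10⁻⁸ × 0.0175 × (4.09)⁴ = 1.14×10⁻⁷ W.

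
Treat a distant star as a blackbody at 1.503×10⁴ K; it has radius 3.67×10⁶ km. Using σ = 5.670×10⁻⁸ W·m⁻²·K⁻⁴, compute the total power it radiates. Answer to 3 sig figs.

Surface area A = 4πR² = 4π(3.67×10⁹ m)² = 1.69255×10²⁰ m².
P = σAT⁴ = 5.670×10⁻⁸ × 1.69255×10²⁰ × (1.503×10⁴)⁴ = 4.90×10²⁹ W.

P ≈ 4.90×10²⁹ W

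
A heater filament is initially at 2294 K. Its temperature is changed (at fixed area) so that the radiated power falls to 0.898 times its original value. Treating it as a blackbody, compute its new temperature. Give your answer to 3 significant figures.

T₂ ≈ 2.23×10³ K

P ∝ T⁴, so T₂/T₁ = (P₂/P₁)^(1/4) = (0.898)^(1/4) = 0.973462.
T₂ = 2294 × 0.973462 = 2.23×10³ K.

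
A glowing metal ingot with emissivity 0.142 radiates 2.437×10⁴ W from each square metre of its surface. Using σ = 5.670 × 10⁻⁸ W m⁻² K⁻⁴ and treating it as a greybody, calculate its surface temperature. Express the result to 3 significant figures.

I = εσT⁴, so T = (I/εσ)^(1/4) = (2.437×10⁴/(0.142×5.670×10⁻⁸))^(1/4) = 1.32×10³ K.

T ≈ 1.32×10³ K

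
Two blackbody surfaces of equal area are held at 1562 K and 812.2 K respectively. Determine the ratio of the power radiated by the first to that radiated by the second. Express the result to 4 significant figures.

P₁/P₂ ≈ 13.68

With equal areas, P₁/P₂ = (T₁/T₂)⁴ = (1562/812.2)⁴ = 13.68.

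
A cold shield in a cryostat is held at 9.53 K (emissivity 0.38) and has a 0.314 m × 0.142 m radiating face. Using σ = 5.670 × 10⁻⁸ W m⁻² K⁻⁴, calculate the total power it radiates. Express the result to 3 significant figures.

P ≈ 7.92×10⁻⁶ W

Area A = 0.314 × 0.142 = 0.044588 m².
P = εσAT⁴ = 0.38 × 5.670×10⁻⁸ × 0.044588 × (9.53)⁴ = 7.92×10⁻⁶ W.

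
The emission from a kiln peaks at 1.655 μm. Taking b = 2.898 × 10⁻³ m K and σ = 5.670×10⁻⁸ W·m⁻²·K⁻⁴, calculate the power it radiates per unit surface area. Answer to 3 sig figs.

Wien's law: T = b/λ_max = 2.898×10⁻³/1.655×10⁻⁶ = 1751.06 K.
Then I = σT⁴ = 5.670×10⁻⁸×(1751.06)⁴ = 5.33×10⁵ W/m².

I ≈ 5.33×10⁵ W/m²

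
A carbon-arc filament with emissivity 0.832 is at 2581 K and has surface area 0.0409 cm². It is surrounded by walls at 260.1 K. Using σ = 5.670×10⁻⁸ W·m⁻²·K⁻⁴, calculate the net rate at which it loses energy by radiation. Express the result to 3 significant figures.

Net loss ≈ 8.56 W

Area A = 0.0409 cm² = 4.09×10⁻⁶ m².
Net radiated power P_net = εσA(T⁴ − T₀⁴) = 0.832×5.670×10⁻⁸×4.09×10⁻⁶×(2581⁴ − 260.1⁴).
T⁴ − T₀⁴ = 4.43764×10¹³ − 4.57679×10⁹ = 4.43718×10¹³ K⁴, so P_net = 8.56 W.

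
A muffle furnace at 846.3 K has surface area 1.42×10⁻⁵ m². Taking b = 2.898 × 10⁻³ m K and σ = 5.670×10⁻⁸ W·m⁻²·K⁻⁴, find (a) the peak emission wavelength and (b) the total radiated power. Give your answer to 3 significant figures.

λ_max ≈ 3.42 μm; P ≈ 0.413 W

(a) λ_max = b/T = 2.898×10⁻³/846.3 = 3.424×10⁻⁶ m = 3.42 μm.
Area A = 1.42×10⁻⁵ m².
(b) P = σAT⁴ = 5.670×10⁻⁸×1.42×10⁻⁵×(846.3)⁴ = 0.413 W.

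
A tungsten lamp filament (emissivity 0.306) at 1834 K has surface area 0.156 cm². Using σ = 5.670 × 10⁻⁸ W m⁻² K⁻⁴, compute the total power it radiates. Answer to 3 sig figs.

P ≈ 3.06 W

Area A = 0.156 cm² = 1.56×10⁻⁵ m².
P = εσAT⁴ = 0.306 × 5.670×10⁻⁸ × 1.56×10⁻⁵ × (1834)⁴ = 3.06 W.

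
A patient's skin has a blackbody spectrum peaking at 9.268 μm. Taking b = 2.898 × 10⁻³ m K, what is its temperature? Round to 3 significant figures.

Wien's law gives T = b/λ_max = (2.898×10⁻³ m·K)/(9.268×10⁻⁶ m) = 313 K.

T ≈ 313 K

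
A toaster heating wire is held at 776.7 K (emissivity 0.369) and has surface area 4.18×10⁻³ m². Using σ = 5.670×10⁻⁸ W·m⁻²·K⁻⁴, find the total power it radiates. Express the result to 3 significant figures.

Area A = 4.18×10⁻³ m².
P = εσAT⁴ = 0.369 × 5.670×10⁻⁸ × 4.18×10⁻³ × (776.7)⁴ = 31.8 W.

P ≈ 31.8 W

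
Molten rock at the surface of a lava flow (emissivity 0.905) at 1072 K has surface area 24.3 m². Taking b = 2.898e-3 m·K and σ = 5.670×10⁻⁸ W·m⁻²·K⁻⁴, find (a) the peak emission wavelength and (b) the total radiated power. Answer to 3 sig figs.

λ_max ≈ 2.70 μm; P ≈ 1.65×10⁶ W

(a) λ_max = b/T = 2.898×10⁻³/1072 = 2.703×10⁻⁶ m = 2.70 μm.
Area A = 24.3 m².
(b) P = εσAT⁴ = 0.905×5.670×10⁻⁸×24.3×(1072)⁴ = 1.65×10⁶ W.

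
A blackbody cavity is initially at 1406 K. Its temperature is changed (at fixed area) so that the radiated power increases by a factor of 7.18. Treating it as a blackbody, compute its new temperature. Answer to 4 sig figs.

T₂ ≈ 2302 K

P ∝ T⁴, so T₂/T₁ = (P₂/P₁)^(1/4) = (7.18)^(1/4) = 1.63693.
T₂ = 1406 × 1.63693 = 2302 K.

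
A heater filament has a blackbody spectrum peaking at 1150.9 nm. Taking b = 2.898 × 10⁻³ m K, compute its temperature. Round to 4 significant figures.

T ≈ 2518 K

Wien's law gives T = b/λ_max = (2.898×10⁻³ m·K)/(1.1509×10⁻⁶ m) = 2518 K.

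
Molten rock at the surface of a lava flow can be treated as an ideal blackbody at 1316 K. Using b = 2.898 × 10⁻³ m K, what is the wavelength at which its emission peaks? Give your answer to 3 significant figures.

λ_max ≈ 2.20 μm

Wien's displacement law: λ_max = b/T = (2.898×10⁻³ m·K)/(1316 K) = 2.202×10⁻⁶ m.
That is 2.20 μm, in the infrared range.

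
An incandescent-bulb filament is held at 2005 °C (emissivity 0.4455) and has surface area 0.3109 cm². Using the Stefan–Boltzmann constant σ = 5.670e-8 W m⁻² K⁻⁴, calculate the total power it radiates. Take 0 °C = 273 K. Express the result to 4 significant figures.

T = 2005 °C + 273 = 2278 K.
Area A = 0.3109 cm² = 3.109×10⁻⁵ m².
P = εσAT⁴ = 0.4455 × 5.670×10⁻⁸ × 3.109×10⁻⁵ × (2278)⁴ = 21.15 W.

P ≈ 21.15 W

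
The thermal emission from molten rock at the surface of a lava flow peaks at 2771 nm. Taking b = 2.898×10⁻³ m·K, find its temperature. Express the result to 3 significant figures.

T ≈ 1.05×10³ K

Wien's law gives T = b/λ_max = (2.898×10⁻³ m·K)/(2.771×10⁻⁶ m) = 1.05×10³ K.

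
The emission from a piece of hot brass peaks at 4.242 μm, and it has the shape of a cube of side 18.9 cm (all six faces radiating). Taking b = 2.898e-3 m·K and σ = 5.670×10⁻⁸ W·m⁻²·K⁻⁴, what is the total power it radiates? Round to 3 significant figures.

P ≈ 2.65×10³ W

Wien's law: T = b/λ_max = 2.898×10⁻³/4.242×10⁻⁶ = 683.168 K.
Area A = 6s² = 6×(0.189 m)² = 0.214326 m².
Then P = σAT⁴ = 5.670×10⁻⁸×0.214326×(683.168)⁴ = 2.65×10³ W.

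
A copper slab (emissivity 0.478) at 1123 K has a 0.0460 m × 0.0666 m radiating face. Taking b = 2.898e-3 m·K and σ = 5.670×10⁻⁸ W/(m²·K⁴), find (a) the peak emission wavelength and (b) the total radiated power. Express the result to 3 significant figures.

(a) λ_max = b/T = 2.898×10⁻³/1123 = 2.581×10⁻⁶ m = 2.58 μm.
Area A = 0.0460 × 0.0666 = 3.0636×10⁻³ m².
(b) P = εσAT⁴ = 0.478×5.670×10⁻⁸×3.0636×10⁻³×(1123)⁴ = 132 W.

λ_max ≈ 2.58 μm; P ≈ 132 W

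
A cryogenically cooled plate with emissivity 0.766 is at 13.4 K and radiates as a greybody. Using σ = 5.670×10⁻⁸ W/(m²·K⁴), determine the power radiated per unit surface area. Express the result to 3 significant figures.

Stefan–Boltzmann: I = εσT⁴ = 0.766 × 5.670×10⁻⁸ × (13.4)⁴ = 1.40×10⁻³ W/m².

I ≈ 1.40×10⁻³ W/m²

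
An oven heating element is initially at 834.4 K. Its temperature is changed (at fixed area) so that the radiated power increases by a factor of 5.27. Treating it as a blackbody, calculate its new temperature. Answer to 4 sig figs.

T₂ ≈ 1264 K

P ∝ T⁴, so T₂/T₁ = (P₂/P₁)^(1/4) = (5.27)^(1/4) = 1.51514.
T₂ = 834.4 × 1.51514 = 1264 K.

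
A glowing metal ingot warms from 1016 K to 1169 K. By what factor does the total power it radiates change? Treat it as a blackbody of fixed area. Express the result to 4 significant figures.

P₂/P₁ ≈ 1.753

P ∝ T⁴, so P₂/P₁ = (T₂/T₁)⁴ = (1169/1016)⁴ = (1.15059)⁴ = 1.753.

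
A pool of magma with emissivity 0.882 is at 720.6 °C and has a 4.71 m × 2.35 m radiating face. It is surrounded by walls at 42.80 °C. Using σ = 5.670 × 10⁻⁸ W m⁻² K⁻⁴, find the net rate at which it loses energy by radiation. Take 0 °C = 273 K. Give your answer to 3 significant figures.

Net loss ≈ 5.34×10⁵ W

T = 720.6 °C + 273 = 993.6 K.
Surroundings: T = 42.80 °C + 273 = 315.80 K.
Area A = 4.71 × 2.35 = 11.0685 m².
Net radiated power P_net = εσA(T⁴ − T₀⁴) = 0.882×5.670×10⁻⁸×11.0685×(993.6⁴ − 315.80⁴).
T⁴ − T₀⁴ = 9.74645×10¹¹ − 9.94600×10⁹ = 9.64699×10¹¹ K⁴, so P_net = 5.34×10⁵ W.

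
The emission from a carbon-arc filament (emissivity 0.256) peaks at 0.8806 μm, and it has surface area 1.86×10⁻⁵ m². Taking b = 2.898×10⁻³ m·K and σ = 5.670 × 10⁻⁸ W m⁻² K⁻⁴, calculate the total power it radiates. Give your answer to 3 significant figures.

Wien's law: T = b/λ_max = 2.898×10⁻³/8.806×10⁻⁷ = 3290.94 K.
Area A = 1.86×10⁻⁵ m².
Then P = εσAT⁴ = 0.256×5.670×10⁻⁸×1.86×10⁻⁵×(3290.94)⁴ = 31.7 W.

P ≈ 31.7 W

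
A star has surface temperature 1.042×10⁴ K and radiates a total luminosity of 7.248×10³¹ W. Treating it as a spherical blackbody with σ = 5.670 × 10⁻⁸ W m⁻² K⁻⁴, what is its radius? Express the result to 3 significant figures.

L = 4πR²σT⁴ ⇒ R = √(L/(4πσT⁴)).
σT⁴ = 6.68427×10⁸ W/m², so R = √(7.248×10³¹/(4π×6.68427×10⁸)) = 9.29×10¹⁰ m.

R ≈ 9.29×10¹⁰ m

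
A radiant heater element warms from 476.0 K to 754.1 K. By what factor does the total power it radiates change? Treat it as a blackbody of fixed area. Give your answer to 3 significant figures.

P₂/P₁ ≈ 6.30

P ∝ T⁴, so P₂/P₁ = (T₂/T₁)⁴ = (754.1/476.0)⁴ = (1.58424)⁴ = 6.30.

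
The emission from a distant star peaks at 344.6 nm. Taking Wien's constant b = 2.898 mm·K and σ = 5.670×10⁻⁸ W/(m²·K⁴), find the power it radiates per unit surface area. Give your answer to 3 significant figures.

Wien's law: T = b/λ_max = 2.898×10⁻³/3.446×10⁻⁷ = 8409.75 K.
Then I = σT⁴ = 5.670×10⁻⁸×(8409.75)⁴ = 2.84×10⁸ W/m².

I ≈ 2.84×10⁸ W/m²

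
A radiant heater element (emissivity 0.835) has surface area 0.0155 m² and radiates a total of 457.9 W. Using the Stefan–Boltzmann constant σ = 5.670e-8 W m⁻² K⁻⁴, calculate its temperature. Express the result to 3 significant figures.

Area A = 0.0155 m².
P = εσAT⁴ ⇒ T = (P/(εσA))^(1/4) = (457.9/(0.835×5.670×10⁻⁸×0.0155))^(1/4) = 889 K.

T ≈ 889 K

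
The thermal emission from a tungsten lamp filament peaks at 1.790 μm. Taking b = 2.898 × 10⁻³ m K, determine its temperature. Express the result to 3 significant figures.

T ≈ 1.62×10³ K

Wien's law gives T = b/λ_max = (2.898×10⁻³ m·K)/(1.790×10⁻⁶ m) = 1.62×10³ K.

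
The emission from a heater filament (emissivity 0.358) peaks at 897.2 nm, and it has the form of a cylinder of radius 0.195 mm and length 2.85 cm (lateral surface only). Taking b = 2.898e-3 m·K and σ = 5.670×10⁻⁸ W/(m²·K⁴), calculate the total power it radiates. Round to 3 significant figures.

Wien's law: T = b/λ_max = 2.898×10⁻³/8.972×10⁻⁷ = 3230.05 K.
Lateral area A = 2πrL = 2π×1.95×10⁻⁴×0.0285 = 3.49188×10⁻⁵ m².
Then P = εσAT⁴ = 0.358×5.670×10⁻⁸×3.49188×10⁻⁵×(3230.05)⁴ = 77.2 W.

P ≈ 77.2 W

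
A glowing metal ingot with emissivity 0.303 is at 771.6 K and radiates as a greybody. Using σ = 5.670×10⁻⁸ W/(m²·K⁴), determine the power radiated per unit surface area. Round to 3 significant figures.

I ≈ 6.09×10³ W/m²

Stefan–Boltzmann: I = εσT⁴ = 0.303 × 5.670×10⁻⁸ × (771.6)⁴ = 6.09×10³ W/m².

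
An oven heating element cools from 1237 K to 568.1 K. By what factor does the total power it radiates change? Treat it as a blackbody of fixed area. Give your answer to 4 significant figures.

P ∝ T⁴, so P₂/P₁ = (T₂/T₁)⁴ = (568.1/1237)⁴ = (0.459256)⁴ = 0.04449.

P₂/P₁ ≈ 0.04449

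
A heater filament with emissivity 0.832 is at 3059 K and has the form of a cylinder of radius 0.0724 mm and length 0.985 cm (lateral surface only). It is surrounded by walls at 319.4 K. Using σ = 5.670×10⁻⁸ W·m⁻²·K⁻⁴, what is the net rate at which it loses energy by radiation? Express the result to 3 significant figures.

Lateral area A = 2πrL = 2π×7.24×10⁻⁵×9.85×10⁻³ = 4.48079×10⁻⁶ m².
Net radiated power P_net = εσA(T⁴ − T₀⁴) = 0.832×5.670×10⁻⁸×4.48079×10⁻⁶×(3059⁴ − 319.4⁴).
T⁴ − T₀⁴ = 8.75625×10¹³ − 1.04073×10¹⁰ = 8.75521×10¹³ K⁴, so P_net = 18.5 W.

Net loss ≈ 18.5 W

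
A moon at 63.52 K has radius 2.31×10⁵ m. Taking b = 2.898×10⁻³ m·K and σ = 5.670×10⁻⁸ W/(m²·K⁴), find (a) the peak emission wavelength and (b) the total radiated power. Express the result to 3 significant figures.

λ_max ≈ 45.6 μm; P ≈ 6.19×10¹¹ W

(a) λ_max = b/T = 2.898×10⁻³/63.52 = 4.562×10⁻⁵ m = 45.6 μm.
Surface area A = 4πR² = 4π(2.31×10⁵ m)² = 6.70554×10¹¹ m².
(b) P = σAT⁴ = 5.670×10⁻⁸×6.70554×10¹¹×(63.52)⁴ = 6.19×10¹¹ W.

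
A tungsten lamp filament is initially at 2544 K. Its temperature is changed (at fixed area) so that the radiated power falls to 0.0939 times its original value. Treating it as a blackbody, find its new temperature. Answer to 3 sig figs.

T₂ ≈ 1.41×10³ K

P ∝ T⁴, so T₂/T₁ = (P₂/P₁)^(1/4) = (0.0939)^(1/4) = 0.553562.
T₂ = 2544 × 0.553562 = 1.41×10³ K.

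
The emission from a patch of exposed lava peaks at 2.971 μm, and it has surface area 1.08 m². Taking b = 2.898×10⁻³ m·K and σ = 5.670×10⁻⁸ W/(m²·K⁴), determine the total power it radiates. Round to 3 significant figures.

Wien's law: T = b/λ_max = 2.898×10⁻³/2.971×10⁻⁶ = 975.429 K.
Area A = 1.08 m².
Then P = σAT⁴ = 5.670×10⁻⁸×1.08×(975.429)⁴ = 5.54×10⁴ W.

P ≈ 5.54×10⁴ W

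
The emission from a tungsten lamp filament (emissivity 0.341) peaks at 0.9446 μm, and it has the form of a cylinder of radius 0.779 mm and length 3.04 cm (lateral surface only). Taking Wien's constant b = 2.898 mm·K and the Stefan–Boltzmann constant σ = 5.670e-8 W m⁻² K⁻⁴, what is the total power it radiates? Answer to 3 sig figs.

P ≈ 255 W

Wien's law: T = b/λ_max = 2.898×10⁻³/9.446×10⁻⁷ = 3067.97 K.
Lateral area A = 2πrL = 2π×7.79×10⁻⁴×0.0304 = 1.48796×10⁻⁴ m².
Then P = εσAT⁴ = 0.341×5.670×10⁻⁸×1.48796×10⁻⁴×(3067.97)⁴ = 255 W.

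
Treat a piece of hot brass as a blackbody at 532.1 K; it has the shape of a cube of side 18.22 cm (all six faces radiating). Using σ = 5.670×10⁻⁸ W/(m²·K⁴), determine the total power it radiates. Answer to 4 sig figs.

Area A = 6s² = 6×(0.1822 m)² = 0.199181 m².
P = σAT⁴ = 5.670×10⁻⁸ × 0.199181 × (532.1)⁴ = 905.3 W.

P ≈ 905.3 W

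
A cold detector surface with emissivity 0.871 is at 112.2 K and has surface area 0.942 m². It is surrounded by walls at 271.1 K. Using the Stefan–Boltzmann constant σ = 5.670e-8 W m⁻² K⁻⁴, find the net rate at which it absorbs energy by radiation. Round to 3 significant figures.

Area A = 0.942 m².
Net radiated power P_net = εσA(T⁴ − T₀⁴) = 0.871×5.670×10⁻⁸×0.942×(112.2⁴ − 271.1⁴).
T⁴ − T₀⁴ = 1.58479×10⁸ − 5.40155×10⁹ = -5.24307×10⁹ K⁴, so P_net = -244 W — negative, meaning a net gain of 244 W.

Net gain ≈ 244 W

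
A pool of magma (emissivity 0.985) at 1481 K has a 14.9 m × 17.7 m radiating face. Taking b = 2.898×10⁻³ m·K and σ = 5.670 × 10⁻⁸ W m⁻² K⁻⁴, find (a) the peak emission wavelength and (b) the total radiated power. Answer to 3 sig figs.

λ_max ≈ 1.96×10³ nm; P ≈ 7.09×10⁷ W

(a) λ_max = b/T = 2.898×10⁻³/1481 = 1.957×10⁻⁶ m = 1.96×10³ nm.
Area A = 14.9 × 17.7 = 263.73 m².
(b) P = εσAT⁴ = 0.985×5.670×10⁻⁸×263.73×(1481)⁴ = 7.09×10⁷ W.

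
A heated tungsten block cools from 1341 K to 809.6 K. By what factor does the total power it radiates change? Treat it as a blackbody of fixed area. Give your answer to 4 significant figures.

P₂/P₁ ≈ 0.1329

P ∝ T⁴, so P₂/P₁ = (T₂/T₁)⁴ = (809.6/1341)⁴ = (0.603729)⁴ = 0.1329.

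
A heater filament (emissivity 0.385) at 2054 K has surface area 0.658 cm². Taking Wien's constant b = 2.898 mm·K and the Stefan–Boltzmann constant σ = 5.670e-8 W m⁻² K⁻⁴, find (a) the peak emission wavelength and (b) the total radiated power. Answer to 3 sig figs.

(a) λ_max = b/T = 2.898×10⁻³/2054 = 1.411×10⁻⁶ m = 1.41 μm.
Area A = 0.658 cm² = 6.58×10⁻⁵ m².
(b) P = εσAT⁴ = 0.385×5.670×10⁻⁸×6.58×10⁻⁵×(2054)⁴ = 25.6 W.

λ_max ≈ 1.41 μm; P ≈ 25.6 W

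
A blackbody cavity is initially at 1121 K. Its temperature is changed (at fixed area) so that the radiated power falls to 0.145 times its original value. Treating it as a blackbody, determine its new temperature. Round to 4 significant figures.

P ∝ T⁴, so T₂/T₁ = (P₂/P₁)^(1/4) = (0.145)^(1/4) = 0.617081.
T₂ = 1121 × 0.617081 = 691.7 K.

T₂ ≈ 691.7 K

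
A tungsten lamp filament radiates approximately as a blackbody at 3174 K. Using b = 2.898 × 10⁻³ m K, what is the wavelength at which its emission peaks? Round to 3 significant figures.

Wien's displacement law: λ_max = b/T = (2.898×10⁻³ m·K)/(3174 K) = 9.130×10⁻⁷ m.
That is 0.913 μm, in the infrared range.

λ_max ≈ 0.913 μm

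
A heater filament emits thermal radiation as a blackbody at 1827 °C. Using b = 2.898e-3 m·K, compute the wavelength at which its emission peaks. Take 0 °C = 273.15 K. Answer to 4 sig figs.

λ_max ≈ 1.380 μm

T = 1827 °C + 273.15 = 2100.15 K.
Wien's displacement law: λ_max = b/T = (2.898×10⁻³ m·K)/(2100.15 K) = 1.3799×10⁻⁶ m.
That is 1.380 μm, in the infrared range.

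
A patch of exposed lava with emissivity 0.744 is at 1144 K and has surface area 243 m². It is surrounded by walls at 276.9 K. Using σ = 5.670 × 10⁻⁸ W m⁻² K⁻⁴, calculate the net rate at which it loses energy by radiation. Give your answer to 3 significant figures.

Net loss ≈ 1.75×10⁷ W

Area A = 243 m².
Net radiated power P_net = εσA(T⁴ − T₀⁴) = 0.744×5.670×10⁻⁸×243×(1144⁴ − 276.9⁴).
T⁴ − T₀⁴ = 1.71279×10¹² − 5.87884×10⁹ = 1.70691×10¹² K⁴, so P_net = 1.75×10⁷ W.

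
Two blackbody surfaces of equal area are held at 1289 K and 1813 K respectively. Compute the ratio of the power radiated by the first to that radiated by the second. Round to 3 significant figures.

P₁/P₂ ≈ 0.256

With equal areas, P₁/P₂ = (T₁/T₂)⁴ = (1289/1813)⁴ = 0.256.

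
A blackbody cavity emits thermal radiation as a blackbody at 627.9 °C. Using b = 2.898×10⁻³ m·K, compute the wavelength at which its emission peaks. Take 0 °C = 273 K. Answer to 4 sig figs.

T = 627.9 °C + 273 = 900.9 K.
Wien's displacement law: λ_max = b/T = (2.898×10⁻³ m·K)/(900.9 K) = 3.2168×10⁻⁶ m.
That is 3.217 μm, in the infrared range.

λ_max ≈ 3.217 μm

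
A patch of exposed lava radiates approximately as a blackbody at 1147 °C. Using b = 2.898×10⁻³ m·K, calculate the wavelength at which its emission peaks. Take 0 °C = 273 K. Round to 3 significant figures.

T = 1147 °C + 273 = 1420 K.
Wien's displacement law: λ_max = b/T = (2.898×10⁻³ m·K)/(1420 K) = 2.041×10⁻⁶ m.
That is 2.04×10³ nm, in the infrared range.

λ_max ≈ 2.04×10³ nm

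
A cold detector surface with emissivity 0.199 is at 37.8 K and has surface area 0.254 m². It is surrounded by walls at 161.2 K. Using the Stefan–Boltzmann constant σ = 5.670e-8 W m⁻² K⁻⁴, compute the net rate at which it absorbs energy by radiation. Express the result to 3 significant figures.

Net gain ≈ 1.93 W

Area A = 0.254 m².
Net radiated power P_net = εσA(T⁴ − T₀⁴) = 0.199×5.670×10⁻⁸×0.254×(37.8⁴ − 161.2⁴).
T⁴ − T₀⁴ = 2.04158×10⁶ − 6.75243×10⁸ = -6.73201×10⁸ K⁴, so P_net = -1.93 W — negative, meaning a net gain of 1.93 W.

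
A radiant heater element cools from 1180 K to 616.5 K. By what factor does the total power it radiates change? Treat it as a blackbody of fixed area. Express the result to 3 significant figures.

P ∝ T⁴, so P₂/P₁ = (T₂/T₁)⁴ = (616.5/1180)⁴ = (0.522458)⁴ = 0.0745.

P₂/P₁ ≈ 0.0745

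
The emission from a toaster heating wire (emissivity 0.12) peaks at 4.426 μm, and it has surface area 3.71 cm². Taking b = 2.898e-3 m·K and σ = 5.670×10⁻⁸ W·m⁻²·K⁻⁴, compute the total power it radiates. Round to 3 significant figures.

P ≈ 0.464 W

Wien's law: T = b/λ_max = 2.898×10⁻³/4.426×10⁻⁶ = 654.767 K.
Area A = 3.71 cm² = 3.71×10⁻⁴ m².
Then P = εσAT⁴ = 0.12×5.670×10⁻⁸×3.71×10⁻⁴×(654.767)⁴ = 0.464 W.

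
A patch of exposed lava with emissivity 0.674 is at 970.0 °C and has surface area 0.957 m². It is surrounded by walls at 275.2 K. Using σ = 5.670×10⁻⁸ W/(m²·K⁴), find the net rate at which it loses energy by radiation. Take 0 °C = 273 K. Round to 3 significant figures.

T = 970.0 °C + 273 = 1243.0 K.
Area A = 0.957 m².
Net radiated power P_net = εσA(T⁴ − T₀⁴) = 0.674×5.670×10⁻⁸×0.957×(1243.0⁴ − 275.2⁴).
T⁴ − T₀⁴ = 2.38718×10¹² − 5.73580×10⁹ = 2.38144×10¹² K⁴, so P_net = 8.71×10⁴ W.

Net loss ≈ 8.71×10⁴ W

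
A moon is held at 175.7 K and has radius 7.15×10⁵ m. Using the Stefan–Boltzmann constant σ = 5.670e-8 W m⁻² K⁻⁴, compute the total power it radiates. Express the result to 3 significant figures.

Surface area A = 4πR² = 4π(7.15×10⁵ m)² = 6.42424×10¹² m².
P = σAT⁴ = 5.670×10⁻⁸ × 6.42424×10¹² × (175.7)⁴ = 3.47×10¹⁴ W.

P ≈ 3.47×10¹⁴ W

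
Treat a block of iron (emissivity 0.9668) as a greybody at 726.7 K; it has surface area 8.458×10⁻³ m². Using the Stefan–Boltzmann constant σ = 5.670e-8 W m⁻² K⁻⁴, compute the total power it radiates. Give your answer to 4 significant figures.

P ≈ 129.3 W

Area A = 8.458×10⁻³ m².
P = εσAT⁴ = 0.9668 × 5.670×10⁻⁸ × 8.458×10⁻³ × (726.7)⁴ = 129.3 W.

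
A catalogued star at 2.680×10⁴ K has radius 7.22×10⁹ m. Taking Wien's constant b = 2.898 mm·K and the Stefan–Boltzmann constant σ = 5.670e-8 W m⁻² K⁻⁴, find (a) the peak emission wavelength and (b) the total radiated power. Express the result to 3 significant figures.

λ_max ≈ 108 nm; P ≈ 1.92×10³¹ W

(a) λ_max = b/T = 2.898×10⁻³/2.680×10⁴ = 1.081×10⁻⁷ m = 108 nm.
Surface area A = 4πR² = 4π(7.22×10⁹ m)² = 6.55065×10²⁰ m².
(b) P = σAT⁴ = 5.670×10⁻⁸×6.55065×10²⁰×(2.680×10⁴)⁴ = 1.92×10³¹ W.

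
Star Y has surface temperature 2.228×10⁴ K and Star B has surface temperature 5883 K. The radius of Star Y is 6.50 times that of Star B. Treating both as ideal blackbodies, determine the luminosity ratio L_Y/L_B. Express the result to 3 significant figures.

L ∝ R²T⁴, so L_Y/L_B = (R_Y/R_B)²(T_Y/T_B)⁴ = (6.50)² × (2.228×10⁴/5883)⁴ = 42.25 × 205.715 = 8.69×10³.

L_Y/L_B ≈ 8.69×10³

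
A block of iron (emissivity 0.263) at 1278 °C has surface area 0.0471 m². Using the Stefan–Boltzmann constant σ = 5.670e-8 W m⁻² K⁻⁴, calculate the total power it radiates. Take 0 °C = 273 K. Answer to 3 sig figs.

P ≈ 4.06×10³ W

T = 1278 °C + 273 = 1551 K.
Area A = 0.0471 m².
P = εσAT⁴ = 0.263 × 5.670×10⁻⁸ × 0.0471 × (1551)⁴ = 4.06×10³ W.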